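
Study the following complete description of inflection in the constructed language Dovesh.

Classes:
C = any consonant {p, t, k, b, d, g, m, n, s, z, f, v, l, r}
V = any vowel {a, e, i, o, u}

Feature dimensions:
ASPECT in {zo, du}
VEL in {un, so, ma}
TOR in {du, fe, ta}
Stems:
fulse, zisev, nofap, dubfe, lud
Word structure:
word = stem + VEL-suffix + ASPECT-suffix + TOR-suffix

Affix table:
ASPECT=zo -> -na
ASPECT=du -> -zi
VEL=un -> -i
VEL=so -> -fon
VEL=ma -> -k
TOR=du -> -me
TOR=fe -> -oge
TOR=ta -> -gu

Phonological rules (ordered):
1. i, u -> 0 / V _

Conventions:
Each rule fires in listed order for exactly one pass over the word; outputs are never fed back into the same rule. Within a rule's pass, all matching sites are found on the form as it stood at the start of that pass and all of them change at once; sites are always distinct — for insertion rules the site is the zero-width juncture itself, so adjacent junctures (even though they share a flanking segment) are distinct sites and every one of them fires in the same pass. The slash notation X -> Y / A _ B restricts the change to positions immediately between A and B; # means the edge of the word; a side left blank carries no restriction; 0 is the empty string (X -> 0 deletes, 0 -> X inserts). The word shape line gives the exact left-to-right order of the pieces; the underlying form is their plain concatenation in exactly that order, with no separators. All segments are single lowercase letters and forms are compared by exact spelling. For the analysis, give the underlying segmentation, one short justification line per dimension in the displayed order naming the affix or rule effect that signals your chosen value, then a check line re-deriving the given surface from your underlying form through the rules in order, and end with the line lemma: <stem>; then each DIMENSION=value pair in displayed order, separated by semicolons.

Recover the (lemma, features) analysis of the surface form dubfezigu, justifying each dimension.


underlying: dubfe-i-zi-gu
ASPECT=du - signalled by the affix -zi
VEL=un - signalled by the affix -i
TOR=ta - signalled by the affix -gu
check: dubfeizigu -> dubfezigu
lemma: dubfe; ASPECT=du; VEL=un; TOR=ta


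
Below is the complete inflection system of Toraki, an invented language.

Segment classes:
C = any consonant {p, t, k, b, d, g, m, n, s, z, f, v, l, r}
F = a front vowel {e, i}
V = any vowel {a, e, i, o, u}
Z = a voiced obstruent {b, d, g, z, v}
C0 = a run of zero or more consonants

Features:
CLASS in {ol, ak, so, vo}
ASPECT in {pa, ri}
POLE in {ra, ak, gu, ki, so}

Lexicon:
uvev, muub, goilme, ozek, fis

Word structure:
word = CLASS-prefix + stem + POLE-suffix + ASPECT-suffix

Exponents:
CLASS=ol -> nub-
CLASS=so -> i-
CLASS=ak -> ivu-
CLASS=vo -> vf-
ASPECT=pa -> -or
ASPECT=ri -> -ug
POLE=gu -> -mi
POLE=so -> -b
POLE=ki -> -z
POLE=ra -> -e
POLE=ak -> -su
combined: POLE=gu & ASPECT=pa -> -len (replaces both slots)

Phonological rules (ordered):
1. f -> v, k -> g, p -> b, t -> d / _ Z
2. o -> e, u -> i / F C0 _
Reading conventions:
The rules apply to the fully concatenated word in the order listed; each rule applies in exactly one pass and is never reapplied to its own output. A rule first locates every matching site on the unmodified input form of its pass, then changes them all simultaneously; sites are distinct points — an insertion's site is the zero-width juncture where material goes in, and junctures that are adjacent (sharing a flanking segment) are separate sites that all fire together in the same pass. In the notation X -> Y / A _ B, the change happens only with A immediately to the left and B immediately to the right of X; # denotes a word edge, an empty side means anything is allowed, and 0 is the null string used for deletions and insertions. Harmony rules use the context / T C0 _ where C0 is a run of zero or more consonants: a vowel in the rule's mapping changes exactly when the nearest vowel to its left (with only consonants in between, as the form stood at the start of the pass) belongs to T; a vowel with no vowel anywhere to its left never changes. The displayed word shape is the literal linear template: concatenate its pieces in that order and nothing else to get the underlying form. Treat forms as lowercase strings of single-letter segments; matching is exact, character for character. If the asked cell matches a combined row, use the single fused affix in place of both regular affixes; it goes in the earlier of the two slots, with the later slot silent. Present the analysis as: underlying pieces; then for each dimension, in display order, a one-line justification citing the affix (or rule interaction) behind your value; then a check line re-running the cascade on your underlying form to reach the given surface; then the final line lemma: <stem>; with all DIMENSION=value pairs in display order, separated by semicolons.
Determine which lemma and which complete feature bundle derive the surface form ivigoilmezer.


underlying: ivu-goilme-z-or
CLASS=ak - signalled by the affix ivu-
ASPECT=pa - signalled by the affix -or
POLE=ki - signalled by the affix -z
check: ivugoilmezor -> ivugoilmezor -> ivigoilmezer
lemma: goilme; CLASS=ak; ASPECT=pa; POLE=ki


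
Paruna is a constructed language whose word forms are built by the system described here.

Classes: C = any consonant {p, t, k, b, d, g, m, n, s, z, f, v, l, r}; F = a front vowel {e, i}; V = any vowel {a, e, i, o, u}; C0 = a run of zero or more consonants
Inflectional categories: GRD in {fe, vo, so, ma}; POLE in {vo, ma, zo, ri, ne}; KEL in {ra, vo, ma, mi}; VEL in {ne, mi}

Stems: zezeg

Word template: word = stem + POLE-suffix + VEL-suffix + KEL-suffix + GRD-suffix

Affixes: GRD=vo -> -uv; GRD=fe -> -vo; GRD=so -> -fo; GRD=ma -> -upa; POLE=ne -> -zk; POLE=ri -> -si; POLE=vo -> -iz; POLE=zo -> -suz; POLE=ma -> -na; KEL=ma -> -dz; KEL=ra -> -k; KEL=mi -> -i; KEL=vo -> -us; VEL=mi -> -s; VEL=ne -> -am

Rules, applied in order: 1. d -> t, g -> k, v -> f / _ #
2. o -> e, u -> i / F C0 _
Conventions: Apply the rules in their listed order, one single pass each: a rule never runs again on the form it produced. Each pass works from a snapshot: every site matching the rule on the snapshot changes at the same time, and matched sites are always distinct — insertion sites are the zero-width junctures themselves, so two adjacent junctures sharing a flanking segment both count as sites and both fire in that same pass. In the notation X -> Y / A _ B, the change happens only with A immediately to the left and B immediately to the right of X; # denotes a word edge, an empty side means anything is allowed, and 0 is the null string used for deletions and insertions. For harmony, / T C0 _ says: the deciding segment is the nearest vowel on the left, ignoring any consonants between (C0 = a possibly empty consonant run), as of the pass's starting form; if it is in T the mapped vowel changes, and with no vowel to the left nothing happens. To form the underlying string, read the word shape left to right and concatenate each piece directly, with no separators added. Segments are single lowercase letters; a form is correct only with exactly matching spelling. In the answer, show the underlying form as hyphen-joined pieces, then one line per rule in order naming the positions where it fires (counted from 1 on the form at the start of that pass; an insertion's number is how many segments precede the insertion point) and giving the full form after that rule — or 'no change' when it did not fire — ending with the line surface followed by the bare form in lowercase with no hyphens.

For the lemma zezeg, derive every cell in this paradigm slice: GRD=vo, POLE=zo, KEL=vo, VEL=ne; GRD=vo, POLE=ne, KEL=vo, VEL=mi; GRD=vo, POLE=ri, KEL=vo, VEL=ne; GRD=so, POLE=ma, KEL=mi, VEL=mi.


cell GRD=vo, POLE=zo, KEL=vo, VEL=ne:
underlying: zezeg-suz-am-us-uv
1. d -> t, g -> k, v -> f / _ #: fires at position(s) 14: zezegsuzamusuf
2. o -> e, u -> i / F C0 _: fires at position(s) 7: zezegsizamusuf
surface: zezegsizamusuf

cell GRD=vo, POLE=ne, KEL=vo, VEL=mi:
underlying: zezeg-zk-s-us-uv
1. d -> t, g -> k, v -> f / _ #: fires at position(s) 12: zezegzksusuf
2. o -> e, u -> i / F C0 _: fires at position(s) 9: zezegzksisuf
surface: zezegzksisuf

cell GRD=vo, POLE=ri, KEL=vo, VEL=ne:
underlying: zezeg-si-am-us-uv
1. d -> t, g -> k, v -> f / _ #: fires at position(s) 13: zezegsiamusuf
2. o -> e, u -> i / F C0 _: no change
surface: zezegsiamusuf

cell GRD=so, POLE=ma, KEL=mi, VEL=mi:
underlying: zezeg-na-s-i-fo
1. d -> t, g -> k, v -> f / _ #: no change
2. o -> e, u -> i / F C0 _: fires at position(s) 11: zezegnasife
surface: zezegnasife


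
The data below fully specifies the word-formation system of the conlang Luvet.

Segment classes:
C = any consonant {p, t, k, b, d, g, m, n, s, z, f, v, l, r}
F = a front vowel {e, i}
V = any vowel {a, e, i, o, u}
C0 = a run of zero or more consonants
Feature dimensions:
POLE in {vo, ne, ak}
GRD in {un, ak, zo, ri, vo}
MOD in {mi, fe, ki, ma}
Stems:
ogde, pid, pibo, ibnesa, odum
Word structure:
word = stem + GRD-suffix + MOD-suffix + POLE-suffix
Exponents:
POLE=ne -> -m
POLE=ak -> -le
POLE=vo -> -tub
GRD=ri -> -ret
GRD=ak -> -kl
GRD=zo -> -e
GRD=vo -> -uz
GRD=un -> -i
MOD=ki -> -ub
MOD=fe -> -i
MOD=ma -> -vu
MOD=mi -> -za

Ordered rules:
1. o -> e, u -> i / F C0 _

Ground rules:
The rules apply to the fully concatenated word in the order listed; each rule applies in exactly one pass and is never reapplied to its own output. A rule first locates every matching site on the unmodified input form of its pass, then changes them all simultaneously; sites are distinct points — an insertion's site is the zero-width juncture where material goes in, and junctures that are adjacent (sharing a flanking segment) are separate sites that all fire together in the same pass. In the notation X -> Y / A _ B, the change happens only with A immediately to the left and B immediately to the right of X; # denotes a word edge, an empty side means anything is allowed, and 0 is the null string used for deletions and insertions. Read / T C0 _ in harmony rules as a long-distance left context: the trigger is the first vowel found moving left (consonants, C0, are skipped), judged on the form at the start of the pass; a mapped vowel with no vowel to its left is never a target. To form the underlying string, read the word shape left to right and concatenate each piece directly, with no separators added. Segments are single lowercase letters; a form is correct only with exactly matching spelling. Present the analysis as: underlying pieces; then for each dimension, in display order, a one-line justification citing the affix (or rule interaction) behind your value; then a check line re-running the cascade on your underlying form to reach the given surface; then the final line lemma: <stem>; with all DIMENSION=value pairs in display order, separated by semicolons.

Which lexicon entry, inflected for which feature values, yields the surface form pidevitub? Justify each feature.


underlying: pid-e-vu-tub
POLE=vo - signalled by the affix -tub
GRD=zo - signalled by the affix -e
MOD=ma - signalled by the affix -vu
check: pidevutub -> pidevitub
lemma: pid; POLE=vo; GRD=zo; MOD=ma


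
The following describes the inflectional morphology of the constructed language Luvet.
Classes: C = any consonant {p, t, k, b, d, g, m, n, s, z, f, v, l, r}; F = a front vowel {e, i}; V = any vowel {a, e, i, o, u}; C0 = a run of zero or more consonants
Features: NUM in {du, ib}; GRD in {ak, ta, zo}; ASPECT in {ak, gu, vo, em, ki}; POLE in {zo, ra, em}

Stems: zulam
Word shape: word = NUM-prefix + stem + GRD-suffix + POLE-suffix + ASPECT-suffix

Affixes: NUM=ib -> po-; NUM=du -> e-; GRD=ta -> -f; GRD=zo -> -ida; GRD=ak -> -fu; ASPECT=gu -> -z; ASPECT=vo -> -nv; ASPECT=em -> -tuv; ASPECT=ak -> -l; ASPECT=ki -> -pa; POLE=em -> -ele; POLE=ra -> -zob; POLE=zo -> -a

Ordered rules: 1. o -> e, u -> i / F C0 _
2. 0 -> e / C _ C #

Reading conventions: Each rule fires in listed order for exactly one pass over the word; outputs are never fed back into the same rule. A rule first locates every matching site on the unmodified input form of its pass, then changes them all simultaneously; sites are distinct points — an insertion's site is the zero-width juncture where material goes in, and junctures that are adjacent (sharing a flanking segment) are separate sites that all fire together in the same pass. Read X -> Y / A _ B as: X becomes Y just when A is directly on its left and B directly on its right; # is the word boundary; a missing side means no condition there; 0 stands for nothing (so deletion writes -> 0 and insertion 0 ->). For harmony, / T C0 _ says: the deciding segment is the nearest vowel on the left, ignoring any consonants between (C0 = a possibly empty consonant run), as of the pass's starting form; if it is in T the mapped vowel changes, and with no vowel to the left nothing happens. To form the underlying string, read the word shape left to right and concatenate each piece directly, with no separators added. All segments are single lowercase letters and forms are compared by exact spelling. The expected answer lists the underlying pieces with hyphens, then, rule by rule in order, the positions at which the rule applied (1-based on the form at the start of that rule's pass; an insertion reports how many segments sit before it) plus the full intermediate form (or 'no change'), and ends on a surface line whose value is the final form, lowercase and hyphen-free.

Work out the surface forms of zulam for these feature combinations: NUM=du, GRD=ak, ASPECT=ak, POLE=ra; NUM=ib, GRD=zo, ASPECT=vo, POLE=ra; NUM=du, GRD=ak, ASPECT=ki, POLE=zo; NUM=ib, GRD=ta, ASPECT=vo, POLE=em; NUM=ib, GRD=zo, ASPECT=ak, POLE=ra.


cell NUM=du, GRD=ak, ASPECT=ak, POLE=ra:
underlying: e-zulam-fu-zob-l
1. o -> e, u -> i / F C0 _: fires at position(s) 3: ezilamfuzobl
2. 0 -> e / C _ C #: inserts after position(s) 11: ezilamfuzobel
surface: ezilamfuzobel

cell NUM=ib, GRD=zo, ASPECT=vo, POLE=ra:
underlying: po-zulam-ida-zob-nv
1. o -> e, u -> i / F C0 _: no change
2. 0 -> e / C _ C #: inserts after position(s) 14: pozulamidazobnev
surface: pozulamidazobnev

cell NUM=du, GRD=ak, ASPECT=ki, POLE=zo:
underlying: e-zulam-fu-a-pa
1. o -> e, u -> i / F C0 _: fires at position(s) 3: ezilamfuapa
2. 0 -> e / C _ C #: no change
surface: ezilamfuapa

cell NUM=ib, GRD=ta, ASPECT=vo, POLE=em:
underlying: po-zulam-f-ele-nv
1. o -> e, u -> i / F C0 _: no change
2. 0 -> e / C _ C #: inserts after position(s) 12: pozulamfelenev
surface: pozulamfelenev

cell NUM=ib, GRD=zo, ASPECT=ak, POLE=ra:
underlying: po-zulam-ida-zob-l
1. o -> e, u -> i / F C0 _: no change
2. 0 -> e / C _ C #: inserts after position(s) 13: pozulamidazobel
surface: pozulamidazobel


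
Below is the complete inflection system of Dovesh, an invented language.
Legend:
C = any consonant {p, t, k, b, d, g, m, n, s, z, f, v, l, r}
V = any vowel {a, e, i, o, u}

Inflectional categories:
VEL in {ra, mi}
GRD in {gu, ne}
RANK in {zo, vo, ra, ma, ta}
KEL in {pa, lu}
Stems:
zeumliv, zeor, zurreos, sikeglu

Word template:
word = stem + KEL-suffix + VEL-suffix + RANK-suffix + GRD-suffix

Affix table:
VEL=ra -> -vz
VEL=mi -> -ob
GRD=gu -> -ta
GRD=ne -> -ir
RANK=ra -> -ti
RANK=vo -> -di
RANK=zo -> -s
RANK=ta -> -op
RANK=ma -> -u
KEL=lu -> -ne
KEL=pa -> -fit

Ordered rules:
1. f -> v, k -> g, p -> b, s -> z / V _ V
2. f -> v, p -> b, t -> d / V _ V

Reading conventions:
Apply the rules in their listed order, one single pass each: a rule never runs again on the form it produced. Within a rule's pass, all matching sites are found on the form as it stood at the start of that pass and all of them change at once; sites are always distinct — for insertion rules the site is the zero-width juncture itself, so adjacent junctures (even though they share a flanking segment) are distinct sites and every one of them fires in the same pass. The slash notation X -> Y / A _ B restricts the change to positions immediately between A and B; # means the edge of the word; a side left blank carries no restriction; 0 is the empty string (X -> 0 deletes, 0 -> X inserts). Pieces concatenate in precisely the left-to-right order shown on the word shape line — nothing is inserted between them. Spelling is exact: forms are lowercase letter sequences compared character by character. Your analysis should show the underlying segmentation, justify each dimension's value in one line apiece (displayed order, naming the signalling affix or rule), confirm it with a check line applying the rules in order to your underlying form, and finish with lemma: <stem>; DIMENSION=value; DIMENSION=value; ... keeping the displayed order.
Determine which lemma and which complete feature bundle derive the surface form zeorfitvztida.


underlying: zeor-fit-vz-ti-ta
VEL=ra - signalled by the affix -vz
GRD=gu - signalled by the affix -ta
RANK=ra - signalled by the affix -ti
KEL=pa - signalled by the affix -fit
check: zeorfitvztita -> zeorfitvztita -> zeorfitvztida
lemma: zeor; VEL=ra; GRD=gu; RANK=ra; KEL=pa


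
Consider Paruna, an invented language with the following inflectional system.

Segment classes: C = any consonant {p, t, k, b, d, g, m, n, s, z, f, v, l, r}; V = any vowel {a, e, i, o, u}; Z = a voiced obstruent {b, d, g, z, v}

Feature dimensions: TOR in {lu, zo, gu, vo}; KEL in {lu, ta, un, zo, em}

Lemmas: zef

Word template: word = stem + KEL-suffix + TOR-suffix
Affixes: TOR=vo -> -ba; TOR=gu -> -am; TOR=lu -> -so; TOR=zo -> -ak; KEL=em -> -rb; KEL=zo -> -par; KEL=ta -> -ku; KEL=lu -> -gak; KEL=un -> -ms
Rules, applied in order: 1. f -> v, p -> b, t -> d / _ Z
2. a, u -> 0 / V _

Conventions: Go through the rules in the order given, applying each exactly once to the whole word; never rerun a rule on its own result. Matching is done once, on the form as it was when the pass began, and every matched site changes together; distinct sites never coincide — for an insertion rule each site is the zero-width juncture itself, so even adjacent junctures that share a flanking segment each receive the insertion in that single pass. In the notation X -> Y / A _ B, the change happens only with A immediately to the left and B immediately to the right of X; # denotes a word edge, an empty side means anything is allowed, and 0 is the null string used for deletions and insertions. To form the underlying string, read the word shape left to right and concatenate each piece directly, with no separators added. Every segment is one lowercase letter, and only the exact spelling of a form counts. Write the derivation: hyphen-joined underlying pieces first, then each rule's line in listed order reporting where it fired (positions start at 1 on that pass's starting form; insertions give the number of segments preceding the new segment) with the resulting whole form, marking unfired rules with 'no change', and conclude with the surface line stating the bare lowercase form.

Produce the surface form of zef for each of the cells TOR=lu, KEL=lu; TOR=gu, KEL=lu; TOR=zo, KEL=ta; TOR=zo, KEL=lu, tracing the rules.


cell TOR=lu, KEL=lu:
underlying: zef-gak-so
1. f -> v, p -> b, t -> d / _ Z: fires at position(s) 3: zevgakso
2. a, u -> 0 / V _: no change
surface: zevgakso

cell TOR=gu, KEL=lu:
underlying: zef-gak-am
1. f -> v, p -> b, t -> d / _ Z: fires at position(s) 3: zevgakam
2. a, u -> 0 / V _: no change
surface: zevgakam

cell TOR=zo, KEL=ta:
underlying: zef-ku-ak
1. f -> v, p -> b, t -> d / _ Z: no change
2. a, u -> 0 / V _: fires at position(s) 6: zefkuk
surface: zefkuk

cell TOR=zo, KEL=lu:
underlying: zef-gak-ak
1. f -> v, p -> b, t -> d / _ Z: fires at position(s) 3: zevgakak
2. a, u -> 0 / V _: no change
surface: zevgakak


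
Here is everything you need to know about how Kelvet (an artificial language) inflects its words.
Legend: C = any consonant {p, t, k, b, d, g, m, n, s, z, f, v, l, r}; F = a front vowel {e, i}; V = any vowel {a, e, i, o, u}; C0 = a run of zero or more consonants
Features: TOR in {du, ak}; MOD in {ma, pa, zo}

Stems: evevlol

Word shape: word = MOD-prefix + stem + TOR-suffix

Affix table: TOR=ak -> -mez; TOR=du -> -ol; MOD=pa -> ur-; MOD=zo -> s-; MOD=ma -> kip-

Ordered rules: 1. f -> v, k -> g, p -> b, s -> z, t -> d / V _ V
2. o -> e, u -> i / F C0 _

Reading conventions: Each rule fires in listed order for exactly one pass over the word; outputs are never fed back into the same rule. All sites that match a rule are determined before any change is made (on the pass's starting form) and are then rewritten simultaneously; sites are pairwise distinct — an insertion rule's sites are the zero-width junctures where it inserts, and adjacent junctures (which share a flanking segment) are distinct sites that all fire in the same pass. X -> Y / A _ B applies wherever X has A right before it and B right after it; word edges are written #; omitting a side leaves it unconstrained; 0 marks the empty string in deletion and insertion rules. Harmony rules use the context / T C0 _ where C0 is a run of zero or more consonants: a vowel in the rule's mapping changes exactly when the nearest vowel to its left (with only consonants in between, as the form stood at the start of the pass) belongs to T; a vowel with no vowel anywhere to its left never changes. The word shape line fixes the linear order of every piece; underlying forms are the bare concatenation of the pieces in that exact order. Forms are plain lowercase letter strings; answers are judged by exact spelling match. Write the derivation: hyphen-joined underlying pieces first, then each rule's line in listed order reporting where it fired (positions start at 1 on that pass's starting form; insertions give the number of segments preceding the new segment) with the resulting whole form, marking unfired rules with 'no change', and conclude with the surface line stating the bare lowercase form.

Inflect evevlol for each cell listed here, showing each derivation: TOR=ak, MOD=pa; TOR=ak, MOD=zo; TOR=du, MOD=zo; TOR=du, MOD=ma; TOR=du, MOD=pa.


cell TOR=ak, MOD=pa:
underlying: ur-evevlol-mez
1. f -> v, k -> g, p -> b, s -> z, t -> d / V _ V: no change
2. o -> e, u -> i / F C0 _: fires at position(s) 8: urevevlelmez
surface: urevevlelmez

cell TOR=ak, MOD=zo:
underlying: s-evevlol-mez
1. f -> v, k -> g, p -> b, s -> z, t -> d / V _ V: no change
2. o -> e, u -> i / F C0 _: fires at position(s) 7: sevevlelmez
surface: sevevlelmez

cell TOR=du, MOD=zo:
underlying: s-evevlol-ol
1. f -> v, k -> g, p -> b, s -> z, t -> d / V _ V: no change
2. o -> e, u -> i / F C0 _: fires at position(s) 7: sevevlelol
surface: sevevlelol

cell TOR=du, MOD=ma:
underlying: kip-evevlol-ol
1. f -> v, k -> g, p -> b, s -> z, t -> d / V _ V: fires at position(s) 3: kibevevlolol
2. o -> e, u -> i / F C0 _: fires at position(s) 9: kibevevlelol
surface: kibevevlelol

cell TOR=du, MOD=pa:
underlying: ur-evevlol-ol
1. f -> v, k -> g, p -> b, s -> z, t -> d / V _ V: no change
2. o -> e, u -> i / F C0 _: fires at position(s) 8: urevevlelol
surface: urevevlelol


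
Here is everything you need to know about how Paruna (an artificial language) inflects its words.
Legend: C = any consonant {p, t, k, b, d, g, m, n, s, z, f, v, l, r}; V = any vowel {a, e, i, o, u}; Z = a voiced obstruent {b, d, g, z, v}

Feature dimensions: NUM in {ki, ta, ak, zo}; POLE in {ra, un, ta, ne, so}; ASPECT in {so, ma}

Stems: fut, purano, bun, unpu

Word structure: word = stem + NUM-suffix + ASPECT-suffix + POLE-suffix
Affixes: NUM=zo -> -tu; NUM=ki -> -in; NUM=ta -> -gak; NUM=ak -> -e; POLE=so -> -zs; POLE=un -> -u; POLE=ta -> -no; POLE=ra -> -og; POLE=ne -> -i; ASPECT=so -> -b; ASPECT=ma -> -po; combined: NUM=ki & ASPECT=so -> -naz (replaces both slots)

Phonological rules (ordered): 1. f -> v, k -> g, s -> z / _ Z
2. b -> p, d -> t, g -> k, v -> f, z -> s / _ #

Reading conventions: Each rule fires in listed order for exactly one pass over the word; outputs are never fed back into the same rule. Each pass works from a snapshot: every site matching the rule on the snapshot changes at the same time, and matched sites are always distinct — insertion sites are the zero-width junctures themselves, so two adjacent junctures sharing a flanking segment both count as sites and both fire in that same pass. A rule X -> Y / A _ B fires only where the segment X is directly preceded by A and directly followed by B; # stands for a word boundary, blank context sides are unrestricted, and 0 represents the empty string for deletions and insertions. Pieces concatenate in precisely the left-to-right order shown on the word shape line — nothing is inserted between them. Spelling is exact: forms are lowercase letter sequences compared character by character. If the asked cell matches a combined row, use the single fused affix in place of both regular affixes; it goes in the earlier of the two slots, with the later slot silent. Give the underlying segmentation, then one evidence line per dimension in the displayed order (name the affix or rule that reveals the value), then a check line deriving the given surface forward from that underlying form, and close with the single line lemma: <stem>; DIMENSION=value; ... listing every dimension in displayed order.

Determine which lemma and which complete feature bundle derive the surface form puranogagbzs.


underlying: purano-gak-b-zs
NUM=ta - signalled by the affix -gak
POLE=so - signalled by the affix -zs
ASPECT=so - signalled by the affix -b
check: puranogakbzs -> puranogagbzs -> puranogagbzs
lemma: purano; NUM=ta; POLE=so; ASPECT=so


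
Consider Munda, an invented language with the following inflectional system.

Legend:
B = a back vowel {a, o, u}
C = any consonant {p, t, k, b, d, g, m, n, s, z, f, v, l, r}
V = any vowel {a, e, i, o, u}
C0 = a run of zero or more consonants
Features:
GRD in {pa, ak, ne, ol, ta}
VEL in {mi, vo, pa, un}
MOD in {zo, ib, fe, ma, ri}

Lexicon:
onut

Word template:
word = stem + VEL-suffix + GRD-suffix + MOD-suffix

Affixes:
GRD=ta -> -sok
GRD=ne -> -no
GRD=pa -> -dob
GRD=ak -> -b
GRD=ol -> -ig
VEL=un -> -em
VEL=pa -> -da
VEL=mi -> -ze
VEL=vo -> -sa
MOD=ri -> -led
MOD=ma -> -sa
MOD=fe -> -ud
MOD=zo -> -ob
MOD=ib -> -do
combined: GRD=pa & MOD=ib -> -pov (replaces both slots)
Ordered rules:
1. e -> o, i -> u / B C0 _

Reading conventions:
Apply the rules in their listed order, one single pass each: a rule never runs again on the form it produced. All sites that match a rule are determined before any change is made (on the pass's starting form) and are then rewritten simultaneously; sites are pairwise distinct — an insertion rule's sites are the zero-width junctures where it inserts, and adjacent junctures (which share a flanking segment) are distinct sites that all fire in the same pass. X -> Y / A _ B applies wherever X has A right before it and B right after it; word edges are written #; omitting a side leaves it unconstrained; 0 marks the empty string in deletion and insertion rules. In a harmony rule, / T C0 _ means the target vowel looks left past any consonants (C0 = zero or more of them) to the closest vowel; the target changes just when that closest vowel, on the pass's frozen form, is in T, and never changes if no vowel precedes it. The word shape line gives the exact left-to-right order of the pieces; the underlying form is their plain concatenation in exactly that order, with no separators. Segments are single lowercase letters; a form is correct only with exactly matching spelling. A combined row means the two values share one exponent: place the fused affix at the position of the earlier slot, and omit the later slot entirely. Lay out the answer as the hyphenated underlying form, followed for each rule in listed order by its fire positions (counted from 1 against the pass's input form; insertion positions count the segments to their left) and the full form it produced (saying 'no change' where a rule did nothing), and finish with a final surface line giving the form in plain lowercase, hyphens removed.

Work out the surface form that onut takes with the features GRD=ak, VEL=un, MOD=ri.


underlying: onut-em-b-led
1. e -> o, i -> u / B C0 _: fires at position(s) 5: onutombled
surface: onutombled


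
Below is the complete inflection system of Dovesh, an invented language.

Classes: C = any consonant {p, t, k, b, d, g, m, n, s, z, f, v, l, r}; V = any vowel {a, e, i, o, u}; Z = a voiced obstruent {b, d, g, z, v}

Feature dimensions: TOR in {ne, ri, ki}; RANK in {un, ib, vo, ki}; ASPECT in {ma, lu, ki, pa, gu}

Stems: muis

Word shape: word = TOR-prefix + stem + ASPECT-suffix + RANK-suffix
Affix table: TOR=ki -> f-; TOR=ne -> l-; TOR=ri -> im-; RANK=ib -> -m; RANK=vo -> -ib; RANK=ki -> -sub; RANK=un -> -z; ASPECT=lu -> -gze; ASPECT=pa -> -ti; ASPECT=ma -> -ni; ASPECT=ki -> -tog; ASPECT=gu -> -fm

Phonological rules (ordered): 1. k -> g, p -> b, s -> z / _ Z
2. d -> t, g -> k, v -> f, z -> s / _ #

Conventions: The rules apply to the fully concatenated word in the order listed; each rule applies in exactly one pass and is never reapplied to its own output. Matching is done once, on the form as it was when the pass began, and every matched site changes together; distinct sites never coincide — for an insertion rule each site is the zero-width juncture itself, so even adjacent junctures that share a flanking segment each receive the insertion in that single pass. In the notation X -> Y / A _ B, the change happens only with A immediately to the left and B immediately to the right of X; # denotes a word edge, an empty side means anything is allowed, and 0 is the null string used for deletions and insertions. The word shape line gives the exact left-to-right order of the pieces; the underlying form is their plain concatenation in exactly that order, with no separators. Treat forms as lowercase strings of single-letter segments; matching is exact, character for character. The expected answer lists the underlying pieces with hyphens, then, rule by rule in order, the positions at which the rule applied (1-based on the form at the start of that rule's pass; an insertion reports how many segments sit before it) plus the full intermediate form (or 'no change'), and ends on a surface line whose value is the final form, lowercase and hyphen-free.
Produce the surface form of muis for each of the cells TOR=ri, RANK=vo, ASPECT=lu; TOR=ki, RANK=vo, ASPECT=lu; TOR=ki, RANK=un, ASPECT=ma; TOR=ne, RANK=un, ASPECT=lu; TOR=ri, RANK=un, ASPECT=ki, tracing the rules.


cell TOR=ri, RANK=vo, ASPECT=lu:
underlying: im-muis-gze-ib
1. k -> g, p -> b, s -> z / _ Z: fires at position(s) 6: immuizgzeib
2. d -> t, g -> k, v -> f, z -> s / _ #: no change
surface: immuizgzeib

cell TOR=ki, RANK=vo, ASPECT=lu:
underlying: f-muis-gze-ib
1. k -> g, p -> b, s -> z / _ Z: fires at position(s) 5: fmuizgzeib
2. d -> t, g -> k, v -> f, z -> s / _ #: no change
surface: fmuizgzeib

cell TOR=ki, RANK=un, ASPECT=ma:
underlying: f-muis-ni-z
1. k -> g, p -> b, s -> z / _ Z: no change
2. d -> t, g -> k, v -> f, z -> s / _ #: fires at position(s) 8: fmuisnis
surface: fmuisnis

cell TOR=ne, RANK=un, ASPECT=lu:
underlying: l-muis-gze-z
1. k -> g, p -> b, s -> z / _ Z: fires at position(s) 5: lmuizgzez
2. d -> t, g -> k, v -> f, z -> s / _ #: fires at position(s) 9: lmuizgzes
surface: lmuizgzes

cell TOR=ri, RANK=un, ASPECT=ki:
underlying: im-muis-tog-z
1. k -> g, p -> b, s -> z / _ Z: no change
2. d -> t, g -> k, v -> f, z -> s / _ #: fires at position(s) 10: immuistogs
surface: immuistogs


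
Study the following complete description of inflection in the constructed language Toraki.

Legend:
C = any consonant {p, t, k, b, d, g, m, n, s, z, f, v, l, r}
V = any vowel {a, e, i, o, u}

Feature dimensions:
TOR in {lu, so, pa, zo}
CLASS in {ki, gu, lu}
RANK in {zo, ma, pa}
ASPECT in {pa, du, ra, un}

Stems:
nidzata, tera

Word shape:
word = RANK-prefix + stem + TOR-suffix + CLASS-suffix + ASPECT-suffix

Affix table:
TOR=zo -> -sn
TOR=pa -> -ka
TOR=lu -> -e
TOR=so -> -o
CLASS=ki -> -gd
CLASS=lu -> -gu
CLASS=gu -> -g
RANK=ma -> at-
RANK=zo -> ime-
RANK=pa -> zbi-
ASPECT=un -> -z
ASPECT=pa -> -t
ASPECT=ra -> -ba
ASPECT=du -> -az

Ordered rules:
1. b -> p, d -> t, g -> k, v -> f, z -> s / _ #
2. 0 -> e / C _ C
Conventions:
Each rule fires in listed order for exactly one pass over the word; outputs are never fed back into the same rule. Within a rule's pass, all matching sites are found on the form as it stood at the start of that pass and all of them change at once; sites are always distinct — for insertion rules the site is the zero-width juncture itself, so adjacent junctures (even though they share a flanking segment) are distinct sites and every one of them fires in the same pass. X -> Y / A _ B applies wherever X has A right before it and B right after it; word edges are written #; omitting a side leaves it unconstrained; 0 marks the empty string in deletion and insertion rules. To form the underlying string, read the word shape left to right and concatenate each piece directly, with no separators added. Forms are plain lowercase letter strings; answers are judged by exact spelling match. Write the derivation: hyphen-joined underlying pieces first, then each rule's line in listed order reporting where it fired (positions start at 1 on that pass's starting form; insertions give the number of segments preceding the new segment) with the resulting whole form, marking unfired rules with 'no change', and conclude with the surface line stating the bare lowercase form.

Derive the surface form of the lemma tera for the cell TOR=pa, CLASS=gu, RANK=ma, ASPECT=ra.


underlying: at-tera-ka-g-ba
1. b -> p, d -> t, g -> k, v -> f, z -> s / _ #: no change
2. 0 -> e / C _ C: inserts after position(s) 2, 9: ateterakageba
surface: ateterakageba


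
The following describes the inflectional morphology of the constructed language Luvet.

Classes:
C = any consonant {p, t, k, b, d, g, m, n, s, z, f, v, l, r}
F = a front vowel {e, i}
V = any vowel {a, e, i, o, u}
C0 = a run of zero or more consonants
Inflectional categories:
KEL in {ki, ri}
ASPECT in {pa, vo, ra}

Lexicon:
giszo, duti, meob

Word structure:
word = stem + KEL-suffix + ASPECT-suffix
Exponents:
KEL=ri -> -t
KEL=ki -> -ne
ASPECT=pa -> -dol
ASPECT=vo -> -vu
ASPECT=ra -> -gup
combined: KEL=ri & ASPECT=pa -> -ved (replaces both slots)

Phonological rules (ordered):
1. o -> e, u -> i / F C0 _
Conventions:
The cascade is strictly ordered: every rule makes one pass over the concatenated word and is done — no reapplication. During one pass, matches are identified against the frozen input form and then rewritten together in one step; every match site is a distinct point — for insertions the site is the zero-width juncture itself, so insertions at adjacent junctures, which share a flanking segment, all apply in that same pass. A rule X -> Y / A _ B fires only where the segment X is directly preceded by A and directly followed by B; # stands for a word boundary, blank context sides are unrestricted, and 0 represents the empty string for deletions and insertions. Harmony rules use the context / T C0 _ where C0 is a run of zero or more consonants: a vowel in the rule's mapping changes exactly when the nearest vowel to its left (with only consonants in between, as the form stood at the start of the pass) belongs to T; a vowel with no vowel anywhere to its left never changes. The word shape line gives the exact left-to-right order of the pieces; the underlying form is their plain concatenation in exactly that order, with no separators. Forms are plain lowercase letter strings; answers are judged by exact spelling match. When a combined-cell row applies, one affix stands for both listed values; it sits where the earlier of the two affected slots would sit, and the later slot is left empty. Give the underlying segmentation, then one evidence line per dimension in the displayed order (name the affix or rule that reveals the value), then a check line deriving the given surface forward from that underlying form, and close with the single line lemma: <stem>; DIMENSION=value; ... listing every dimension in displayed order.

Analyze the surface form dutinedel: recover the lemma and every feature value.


underlying: duti-ne-dol
KEL=ki - signalled by the affix -ne
ASPECT=pa - signalled by the affix -dol
check: dutinedol -> dutinedel
lemma: duti; KEL=ki; ASPECT=pa


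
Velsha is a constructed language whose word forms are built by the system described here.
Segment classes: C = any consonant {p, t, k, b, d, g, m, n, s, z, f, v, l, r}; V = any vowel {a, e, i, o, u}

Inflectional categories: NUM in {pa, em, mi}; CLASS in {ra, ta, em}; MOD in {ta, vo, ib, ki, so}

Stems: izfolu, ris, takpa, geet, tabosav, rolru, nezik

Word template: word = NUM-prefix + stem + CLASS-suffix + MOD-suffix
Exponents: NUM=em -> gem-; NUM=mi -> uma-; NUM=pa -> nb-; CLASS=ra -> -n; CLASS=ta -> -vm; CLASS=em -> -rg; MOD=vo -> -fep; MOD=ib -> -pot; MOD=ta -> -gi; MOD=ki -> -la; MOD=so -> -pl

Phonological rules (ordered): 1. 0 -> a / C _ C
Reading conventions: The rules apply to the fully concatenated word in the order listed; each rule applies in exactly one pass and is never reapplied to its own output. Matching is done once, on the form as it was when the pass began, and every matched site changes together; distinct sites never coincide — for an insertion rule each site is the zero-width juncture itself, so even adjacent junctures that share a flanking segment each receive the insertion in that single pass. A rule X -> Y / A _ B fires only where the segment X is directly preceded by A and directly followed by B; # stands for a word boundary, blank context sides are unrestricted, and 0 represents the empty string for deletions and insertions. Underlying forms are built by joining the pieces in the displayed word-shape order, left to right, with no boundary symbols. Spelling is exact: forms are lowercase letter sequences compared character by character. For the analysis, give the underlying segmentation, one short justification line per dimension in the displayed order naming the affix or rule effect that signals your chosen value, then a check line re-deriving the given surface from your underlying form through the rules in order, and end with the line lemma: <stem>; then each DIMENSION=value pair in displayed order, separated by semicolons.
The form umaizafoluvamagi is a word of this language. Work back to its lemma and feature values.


underlying: uma-izfolu-vm-gi
NUM=mi - signalled by the affix uma-
CLASS=ta - signalled by the affix -vm
MOD=ta - signalled by the affix -gi
check: umaizfoluvmgi -> umaizafoluvamagi
lemma: izfolu; NUM=mi; CLASS=ta; MOD=ta


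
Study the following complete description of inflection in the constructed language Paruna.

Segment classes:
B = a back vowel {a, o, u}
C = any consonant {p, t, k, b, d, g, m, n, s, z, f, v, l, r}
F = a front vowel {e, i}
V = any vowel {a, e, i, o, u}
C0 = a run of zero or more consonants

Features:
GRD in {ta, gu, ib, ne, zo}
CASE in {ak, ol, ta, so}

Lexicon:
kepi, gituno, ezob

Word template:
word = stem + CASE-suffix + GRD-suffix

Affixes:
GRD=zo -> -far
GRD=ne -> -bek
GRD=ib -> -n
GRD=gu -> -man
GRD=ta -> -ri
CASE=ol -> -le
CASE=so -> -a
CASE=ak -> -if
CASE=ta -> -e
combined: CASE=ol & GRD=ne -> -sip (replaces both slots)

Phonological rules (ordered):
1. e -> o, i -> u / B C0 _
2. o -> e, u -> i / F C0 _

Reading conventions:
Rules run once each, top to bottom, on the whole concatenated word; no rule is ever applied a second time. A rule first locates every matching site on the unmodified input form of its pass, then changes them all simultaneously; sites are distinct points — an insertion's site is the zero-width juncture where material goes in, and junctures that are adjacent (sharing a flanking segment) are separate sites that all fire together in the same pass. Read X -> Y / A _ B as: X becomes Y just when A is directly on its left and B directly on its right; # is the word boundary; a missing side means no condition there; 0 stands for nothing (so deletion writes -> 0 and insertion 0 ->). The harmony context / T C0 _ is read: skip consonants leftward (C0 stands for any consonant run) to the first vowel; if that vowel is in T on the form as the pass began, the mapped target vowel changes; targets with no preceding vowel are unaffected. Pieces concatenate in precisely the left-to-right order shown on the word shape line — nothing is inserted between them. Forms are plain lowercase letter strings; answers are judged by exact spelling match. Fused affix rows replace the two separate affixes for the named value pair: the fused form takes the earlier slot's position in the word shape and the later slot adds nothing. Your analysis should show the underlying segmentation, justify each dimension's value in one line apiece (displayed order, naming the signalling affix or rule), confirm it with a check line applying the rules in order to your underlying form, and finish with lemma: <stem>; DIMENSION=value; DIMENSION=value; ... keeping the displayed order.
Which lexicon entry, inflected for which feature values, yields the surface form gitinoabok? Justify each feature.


underlying: gituno-a-bek
GRD=ne - signalled by the affix -bek
CASE=so - signalled by the affix -a
check: gitunoabek -> gitunoabok -> gitinoabok
lemma: gituno; GRD=ne; CASE=so
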